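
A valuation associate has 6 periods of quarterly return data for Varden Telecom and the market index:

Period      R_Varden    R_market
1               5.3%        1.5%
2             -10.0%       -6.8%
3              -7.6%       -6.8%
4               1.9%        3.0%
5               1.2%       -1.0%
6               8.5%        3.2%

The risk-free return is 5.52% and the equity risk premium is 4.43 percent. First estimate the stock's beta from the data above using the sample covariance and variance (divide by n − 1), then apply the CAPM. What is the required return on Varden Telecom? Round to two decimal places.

12.08%

Mean R_i = (5.3 − 10.0 − 7.6 + 1.9 + 1.2 + 8.5) / 6 = -0.1167%
Mean R_m = (1.5 − 6.8 − 6.8 + 3.0 − 1.0 + 3.2) / 6 = -1.1500%
Σ(R_i − R̄_i)(R_m − R̄_m) = 158.5250  ⇒  Cov = 158.5250 / 5 = 31.7050
Σ(R_m − R̄_m)² = 107.0350  ⇒  Var(R_m) = 107.0350 / 5 = 21.4070
β = Cov / Var(R_m) = 31.7050 / 21.4070 = 1.4811
E(R) = R_f + β × MRP = 5.52% + 1.4811 × 4.43% = 12.08%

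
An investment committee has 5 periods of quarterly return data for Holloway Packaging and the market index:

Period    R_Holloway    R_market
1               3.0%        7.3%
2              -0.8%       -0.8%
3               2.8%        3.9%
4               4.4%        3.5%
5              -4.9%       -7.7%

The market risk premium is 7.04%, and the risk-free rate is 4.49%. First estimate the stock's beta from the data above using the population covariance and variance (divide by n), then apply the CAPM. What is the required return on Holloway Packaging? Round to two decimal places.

Mean R_i = (3.0 − 0.8 + 2.8 + 4.4 − 4.9) / 5 = 0.9000%
Mean R_m = (7.3 − 0.8 + 3.9 + 3.5 − 7.7) / 5 = 1.2400%
Σ(R_i − R̄_i)(R_m − R̄_m) = 81.0100  ⇒  Cov = 81.0100 / 5 = 16.2020
Σ(R_m − R̄_m)² = 132.9920  ⇒  Var(R_m) = 132.9920 / 5 = 26.5984
β = Cov / Var(R_m) = 16.2020 / 26.5984 = 0.6091
E(R) = R_f + β × MRP = 4.49% + 0.6091 × 7.04% = 8.78%

8.78%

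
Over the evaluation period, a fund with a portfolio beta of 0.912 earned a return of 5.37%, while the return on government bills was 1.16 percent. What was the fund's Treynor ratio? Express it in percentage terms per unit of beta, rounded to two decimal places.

Treynor = (R_P − R_f) / β_P = (5.37% − 1.16%) / 0.9120 = 4.21% / 0.9120 = 4.62%

4.62%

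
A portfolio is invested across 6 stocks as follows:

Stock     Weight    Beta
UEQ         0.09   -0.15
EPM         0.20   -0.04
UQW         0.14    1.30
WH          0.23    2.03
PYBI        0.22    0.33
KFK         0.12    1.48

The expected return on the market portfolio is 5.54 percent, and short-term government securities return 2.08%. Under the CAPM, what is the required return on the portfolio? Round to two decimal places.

β_P = Σ w_i β_i = 0.09×-0.15 + 0.20×-0.04 + 0.14×1.30 + 0.23×2.03 + 0.22×0.33 + 0.12×1.48 = 0.8776
MRP = 5.54% − 2.08% = 3.46%
E(R_P) = R_f + β_P × MRP = 2.08% + 0.8776 × 3.46% = 5.12%

5.12%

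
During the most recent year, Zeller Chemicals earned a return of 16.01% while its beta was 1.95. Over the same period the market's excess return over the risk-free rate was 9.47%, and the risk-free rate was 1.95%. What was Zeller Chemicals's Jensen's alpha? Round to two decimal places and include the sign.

CAPM benchmark = R_f + β(R_m − R_f) = 1.95% + 1.95 × 9.47% = 20.4165%
α = actual − benchmark = 16.01% − 20.4165% = -4.41%

-4.41%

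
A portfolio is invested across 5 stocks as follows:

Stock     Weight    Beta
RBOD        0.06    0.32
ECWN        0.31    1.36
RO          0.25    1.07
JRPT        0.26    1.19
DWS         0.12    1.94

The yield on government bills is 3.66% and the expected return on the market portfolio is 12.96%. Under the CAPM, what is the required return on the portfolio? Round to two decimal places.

β_P = Σ w_i β_i = 0.06×0.32 + 0.31×1.36 + 0.25×1.07 + 0.26×1.19 + 0.12×1.94 = 1.2505
MRP = 12.96% − 3.66% = 9.30%
E(R_P) = R_f + β_P × MRP = 3.66% + 1.2505 × 9.30% = 15.29%

15.29%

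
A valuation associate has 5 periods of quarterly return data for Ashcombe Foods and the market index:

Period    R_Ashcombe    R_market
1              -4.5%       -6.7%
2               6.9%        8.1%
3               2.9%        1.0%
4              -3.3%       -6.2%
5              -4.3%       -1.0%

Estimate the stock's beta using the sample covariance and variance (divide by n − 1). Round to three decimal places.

Mean R_i = (-4.5 + 6.9 + 2.9 − 3.3 − 4.3) / 5 = -0.4600%
Mean R_m = (-6.7 + 8.1 + 1.0 − 6.2 − 1.0) / 5 = -0.9600%
Σ(R_i − R̄_i)(R_m − R̄_m) = 111.4920  ⇒  Cov = 111.4920 / 4 = 27.8730
Σ(R_m − R̄_m)² = 146.3320  ⇒  Var(R_m) = 146.3320 / 4 = 36.5830
β = Cov / Var(R_m) = 27.8730 / 36.5830 = 0.7619

0.762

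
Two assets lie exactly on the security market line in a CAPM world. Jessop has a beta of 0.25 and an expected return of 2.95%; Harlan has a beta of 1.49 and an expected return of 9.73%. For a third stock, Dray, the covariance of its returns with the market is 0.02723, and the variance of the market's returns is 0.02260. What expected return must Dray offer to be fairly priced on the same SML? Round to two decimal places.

8.17%

MRP = (9.73% − 2.95%) / (1.49 − 0.25) = 5.4677%
R_f = 2.95% − 0.25 × 5.4677% = 1.5831%
β_Dray = Cov / Var(R_m) = 0.02723 / 0.02260 = 1.2049
E(R_Dray) = R_f + β × MRP = 1.5831% + 1.2049 × 5.4677% = 8.17%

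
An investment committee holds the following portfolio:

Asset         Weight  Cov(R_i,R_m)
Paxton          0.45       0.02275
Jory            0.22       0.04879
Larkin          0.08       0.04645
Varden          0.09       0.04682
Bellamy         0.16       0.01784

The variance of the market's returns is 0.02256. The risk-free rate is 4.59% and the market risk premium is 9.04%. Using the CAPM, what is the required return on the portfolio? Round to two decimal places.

17.31%

β_Paxton = 0.02275 / 0.02256 = 1.0084
β_Jory = 0.04879 / 0.02256 = 2.1627
β_Larkin = 0.04645 / 0.02256 = 2.0590
β_Varden = 0.04682 / 0.02256 = 2.0754
β_Bellamy = 0.01784 / 0.02256 = 0.7908
β_P = Σ w_i β_i = 0.45×1.0084 + 0.22×2.1627 + 0.08×2.0590 + 0.09×2.0754 + 0.16×0.7908 = 1.4076
E(R_P) = R_f + β_P × MRP = 4.59% + 1.4076 × 9.04% = 17.31%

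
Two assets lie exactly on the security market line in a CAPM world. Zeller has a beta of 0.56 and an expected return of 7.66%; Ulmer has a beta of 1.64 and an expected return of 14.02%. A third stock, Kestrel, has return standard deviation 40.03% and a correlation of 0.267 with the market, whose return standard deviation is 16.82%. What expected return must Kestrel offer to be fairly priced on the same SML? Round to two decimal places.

MRP = (14.02% − 7.66%) / (1.64 − 0.56) = 5.8889%
R_f = 7.66% − 0.56 × 5.8889% = 4.3622%
β_Kestrel = ρ·σ_i/σ_m = 0.267 × 40.03 / 16.82 = 0.6354
E(R_Kestrel) = R_f + β × MRP = 4.3622% + 0.6354 × 5.8889% = 8.10%

8.10%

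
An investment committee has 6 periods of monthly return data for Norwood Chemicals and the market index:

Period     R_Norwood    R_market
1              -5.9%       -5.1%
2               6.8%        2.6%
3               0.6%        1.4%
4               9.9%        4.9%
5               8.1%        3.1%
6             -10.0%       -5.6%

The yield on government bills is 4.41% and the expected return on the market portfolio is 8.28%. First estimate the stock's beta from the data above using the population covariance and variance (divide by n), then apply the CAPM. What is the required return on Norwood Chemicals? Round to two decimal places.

Mean R_i = (-5.9 + 6.8 + 0.6 + 9.9 + 8.1 − 10.0) / 6 = 1.5833%
Mean R_m = (-5.1 + 2.6 + 1.4 + 4.9 + 3.1 − 5.6) / 6 = 0.2167%
Σ(R_i − R̄_i)(R_m − R̄_m) = 176.1717  ⇒  Cov = 176.1717 / 6 = 29.3620
Σ(R_m − R̄_m)² = 99.4283  ⇒  Var(R_m) = 99.4283 / 6 = 16.5714
β = Cov / Var(R_m) = 29.3620 / 16.5714 = 1.7718
MRP = 8.28% − 4.41% = 3.87%
E(R) = R_f + β × MRP = 4.41% + 1.7718 × 3.87% = 11.27%

11.27%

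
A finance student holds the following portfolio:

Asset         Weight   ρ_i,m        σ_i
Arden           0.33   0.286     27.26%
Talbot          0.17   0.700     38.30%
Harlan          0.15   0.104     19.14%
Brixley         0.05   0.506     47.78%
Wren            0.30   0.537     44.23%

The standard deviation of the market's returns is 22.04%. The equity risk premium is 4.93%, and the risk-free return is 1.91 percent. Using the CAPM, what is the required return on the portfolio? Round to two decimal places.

β_Arden = 0.286 × 27.26% / 22.04% = 0.3537
β_Talbot = 0.700 × 38.30% / 22.04% = 1.2164
β_Harlan = 0.104 × 19.14% / 22.04% = 0.0903
β_Brixley = 0.506 × 47.78% / 22.04% = 1.0969
β_Wren = 0.537 × 44.23% / 22.04% = 1.0777
β_P = Σ w_i β_i = 0.33×0.3537 + 0.17×1.2164 + 0.15×0.0903 + 0.05×1.0969 + 0.30×1.0777 = 0.7152
E(R_P) = R_f + β_P × MRP = 1.91% + 0.7152 × 4.93% = 5.44%

5.44%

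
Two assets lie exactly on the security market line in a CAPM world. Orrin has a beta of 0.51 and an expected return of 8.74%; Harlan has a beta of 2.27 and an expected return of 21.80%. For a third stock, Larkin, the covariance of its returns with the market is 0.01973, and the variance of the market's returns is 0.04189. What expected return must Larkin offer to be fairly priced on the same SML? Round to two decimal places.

MRP = (21.80% − 8.74%) / (2.27 − 0.51) = 7.4205%
R_f = 8.74% − 0.51 × 7.4205% = 4.9555%
β_Larkin = Cov / Var(R_m) = 0.01973 / 0.04189 = 0.4710
E(R_Larkin) = R_f + β × MRP = 4.9555% + 0.4710 × 7.4205% = 8.45%

8.45%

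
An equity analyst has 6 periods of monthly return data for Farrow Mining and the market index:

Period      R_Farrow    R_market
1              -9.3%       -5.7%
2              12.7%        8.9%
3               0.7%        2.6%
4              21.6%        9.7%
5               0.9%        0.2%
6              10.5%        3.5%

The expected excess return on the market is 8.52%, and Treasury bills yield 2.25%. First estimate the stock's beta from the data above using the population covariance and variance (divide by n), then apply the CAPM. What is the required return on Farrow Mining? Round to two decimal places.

17.66%

Mean R_i = (-9.3 + 12.7 + 0.7 + 21.6 + 0.9 + 10.5) / 6 = 6.1833%
Mean R_m = (-5.7 + 8.9 + 2.6 + 9.7 + 0.2 + 3.5) / 6 = 3.2000%
Σ(R_i − R̄_i)(R_m − R̄_m) = 295.5900  ⇒  Cov = 295.5900 / 6 = 49.2650
Σ(R_m − R̄_m)² = 163.4000  ⇒  Var(R_m) = 163.4000 / 6 = 27.2333
β = Cov / Var(R_m) = 49.2650 / 27.2333 = 1.8090
E(R) = R_f + β × MRP = 2.25% + 1.8090 × 8.52% = 17.66%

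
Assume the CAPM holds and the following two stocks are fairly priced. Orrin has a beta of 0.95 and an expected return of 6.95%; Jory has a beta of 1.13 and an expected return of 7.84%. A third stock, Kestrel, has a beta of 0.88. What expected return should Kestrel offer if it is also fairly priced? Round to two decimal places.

MRP (SML slope) = (7.84% − 6.95%) / (1.13 − 0.95) = 0.89% / 0.18 = 4.9444%
R_f (intercept) = 6.95% − 0.95 × 4.9444% = 2.2528%
E(R_Kestrel) = R_f + β × MRP = 2.2528% + 0.88 × 4.9444% = 6.60%

6.60%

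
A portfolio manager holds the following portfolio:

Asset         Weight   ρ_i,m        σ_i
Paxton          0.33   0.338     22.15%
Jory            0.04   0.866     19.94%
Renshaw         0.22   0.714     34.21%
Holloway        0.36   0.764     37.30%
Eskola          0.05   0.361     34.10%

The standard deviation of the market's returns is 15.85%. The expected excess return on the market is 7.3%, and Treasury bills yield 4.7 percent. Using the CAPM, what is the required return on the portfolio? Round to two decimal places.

13.64%

β_Paxton = 0.338 × 22.15% / 15.85% = 0.4723
β_Jory = 0.866 × 19.94% / 15.85% = 1.0895
β_Renshaw = 0.714 × 34.21% / 15.85% = 1.5411
β_Holloway = 0.764 × 37.30% / 15.85% = 1.7979
β_Eskola = 0.361 × 34.10% / 15.85% = 0.7767
β_P = Σ w_i β_i = 0.33×0.4723 + 0.04×1.0895 + 0.22×1.5411 + 0.36×1.7979 + 0.05×0.7767 = 1.2246
E(R_P) = R_f + β_P × MRP = 4.7% + 1.2246 × 7.3% = 13.64%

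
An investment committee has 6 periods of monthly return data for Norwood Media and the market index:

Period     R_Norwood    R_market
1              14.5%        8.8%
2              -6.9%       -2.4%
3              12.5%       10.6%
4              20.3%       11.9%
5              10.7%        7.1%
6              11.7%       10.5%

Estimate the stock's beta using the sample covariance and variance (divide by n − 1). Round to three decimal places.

1.676

Mean R_i = (14.5 − 6.9 + 12.5 + 20.3 + 10.7 + 11.7) / 6 = 10.4667%
Mean R_m = (8.8 − 2.4 + 10.6 + 11.9 + 7.1 + 10.5) / 6 = 7.7500%
Σ(R_i − R̄_i)(R_m − R̄_m) = 230.3500  ⇒  Cov = 230.3500 / 5 = 46.0700
Σ(R_m − R̄_m)² = 137.4550  ⇒  Var(R_m) = 137.4550 / 5 = 27.4910
β = Cov / Var(R_m) = 46.0700 / 27.4910 = 1.6758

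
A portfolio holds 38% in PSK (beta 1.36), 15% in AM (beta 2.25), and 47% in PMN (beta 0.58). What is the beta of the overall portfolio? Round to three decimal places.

β_P = Σ w_i β_i = 0.38×1.36 + 0.15×2.25 + 0.47×0.58 = 1.1269

1.127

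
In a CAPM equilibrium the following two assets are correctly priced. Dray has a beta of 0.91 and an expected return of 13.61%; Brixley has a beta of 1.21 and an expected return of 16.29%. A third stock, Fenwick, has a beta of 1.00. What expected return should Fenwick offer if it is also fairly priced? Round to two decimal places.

14.41%

MRP (SML slope) = (16.29% − 13.61%) / (1.21 − 0.91) = 2.68% / 0.30 = 8.9333%
R_f (intercept) = 13.61% − 0.91 × 8.9333% = 5.4807%
E(R_Fenwick) = R_f + β × MRP = 5.4807% + 1.00 × 8.9333% = 14.41%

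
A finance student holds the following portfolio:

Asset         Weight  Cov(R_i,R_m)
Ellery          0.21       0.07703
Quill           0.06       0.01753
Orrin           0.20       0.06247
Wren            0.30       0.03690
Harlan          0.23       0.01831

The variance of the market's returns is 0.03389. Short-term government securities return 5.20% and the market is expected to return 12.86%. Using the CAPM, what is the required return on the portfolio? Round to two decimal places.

β_Ellery = 0.07703 / 0.03389 = 2.2729
β_Quill = 0.01753 / 0.03389 = 0.5173
β_Orrin = 0.06247 / 0.03389 = 1.8433
β_Wren = 0.03690 / 0.03389 = 1.0888
β_Harlan = 0.01831 / 0.03389 = 0.5403
β_P = Σ w_i β_i = 0.21×2.2729 + 0.06×0.5173 + 0.20×1.8433 + 0.30×1.0888 + 0.23×0.5403 = 1.3279
MRP = 12.86% − 5.20% = 7.66%
E(R_P) = R_f + β_P × MRP = 5.20% + 1.3279 × 7.66% = 15.37%

15.37%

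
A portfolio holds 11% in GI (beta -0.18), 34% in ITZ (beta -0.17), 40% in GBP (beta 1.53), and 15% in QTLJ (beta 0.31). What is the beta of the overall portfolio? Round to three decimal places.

β_P = Σ w_i β_i = 0.11×-0.18 + 0.34×-0.17 + 0.40×1.53 + 0.15×0.31 = 0.5809

0.581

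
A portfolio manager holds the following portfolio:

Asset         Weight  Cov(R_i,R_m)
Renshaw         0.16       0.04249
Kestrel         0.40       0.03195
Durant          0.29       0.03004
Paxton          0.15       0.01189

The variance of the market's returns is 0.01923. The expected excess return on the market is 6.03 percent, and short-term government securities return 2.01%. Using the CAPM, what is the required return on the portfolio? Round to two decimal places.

11.44%

β_Renshaw = 0.04249 / 0.01923 = 2.2096
β_Kestrel = 0.03195 / 0.01923 = 1.6615
β_Durant = 0.03004 / 0.01923 = 1.5621
β_Paxton = 0.01189 / 0.01923 = 0.6183
β_P = Σ w_i β_i = 0.16×2.2096 + 0.40×1.6615 + 0.29×1.5621 + 0.15×0.6183 = 1.5639
E(R_P) = R_f + β_P × MRP = 2.01% + 1.5639 × 6.03% = 11.44%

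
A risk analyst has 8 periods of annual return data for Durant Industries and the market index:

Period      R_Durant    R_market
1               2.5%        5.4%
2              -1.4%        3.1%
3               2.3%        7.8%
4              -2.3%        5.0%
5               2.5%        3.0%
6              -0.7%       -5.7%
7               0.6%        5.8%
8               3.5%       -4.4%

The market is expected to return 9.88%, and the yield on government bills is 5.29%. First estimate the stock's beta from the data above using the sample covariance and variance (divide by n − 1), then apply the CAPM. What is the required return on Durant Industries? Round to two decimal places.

5.23%

Mean R_i = (2.5 − 1.4 + 2.3 − 2.3 + 2.5 − 0.7 + 0.6 + 3.5) / 8 = 0.8750%
Mean R_m = (5.4 + 3.1 + 7.8 + 5.0 + 3.0 − 5.7 + 5.8 − 4.4) / 8 = 2.5000%
Σ(R_i − R̄_i)(R_m − R̄_m) = -2.3300  ⇒  Cov = -2.3300 / 7 = -0.3329
Σ(R_m − R̄_m)² = 169.1000  ⇒  Var(R_m) = 169.1000 / 7 = 24.1571
β = Cov / Var(R_m) = -0.3329 / 24.1571 = -0.0138
MRP = 9.88% − 5.29% = 4.59%
E(R) = R_f + β × MRP = 5.29% + -0.0138 × 4.59% = 5.23%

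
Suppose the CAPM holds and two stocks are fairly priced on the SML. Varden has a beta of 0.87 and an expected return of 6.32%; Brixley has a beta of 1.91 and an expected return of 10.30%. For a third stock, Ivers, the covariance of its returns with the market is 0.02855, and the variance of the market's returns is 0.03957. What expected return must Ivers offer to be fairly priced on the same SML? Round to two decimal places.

5.75%

MRP = (10.30% − 6.32%) / (1.91 − 0.87) = 3.8269%
R_f = 6.32% − 0.87 × 3.8269% = 2.9906%
β_Ivers = Cov / Var(R_m) = 0.02855 / 0.03957 = 0.7215
E(R_Ivers) = R_f + β × MRP = 2.9906% + 0.7215 × 3.8269% = 5.75%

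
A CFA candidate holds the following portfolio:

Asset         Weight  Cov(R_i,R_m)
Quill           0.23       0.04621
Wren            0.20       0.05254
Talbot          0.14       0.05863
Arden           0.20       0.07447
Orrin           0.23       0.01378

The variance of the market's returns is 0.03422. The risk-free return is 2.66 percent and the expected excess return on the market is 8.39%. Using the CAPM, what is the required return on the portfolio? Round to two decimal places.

14.28%

β_Quill = 0.04621 / 0.03422 = 1.3504
β_Wren = 0.05254 / 0.03422 = 1.5354
β_Talbot = 0.05863 / 0.03422 = 1.7133
β_Arden = 0.07447 / 0.03422 = 2.1762
β_Orrin = 0.01378 / 0.03422 = 0.4027
β_P = Σ w_i β_i = 0.23×1.3504 + 0.20×1.5354 + 0.14×1.7133 + 0.20×2.1762 + 0.23×0.4027 = 1.3854
E(R_P) = R_f + β_P × MRP = 2.66% + 1.3854 × 8.39% = 14.28%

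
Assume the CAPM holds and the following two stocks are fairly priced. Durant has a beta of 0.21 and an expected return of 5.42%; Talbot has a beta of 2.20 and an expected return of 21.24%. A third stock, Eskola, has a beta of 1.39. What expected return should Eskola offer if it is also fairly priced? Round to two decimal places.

14.80%

MRP (SML slope) = (21.24% − 5.42%) / (2.20 − 0.21) = 15.82% / 1.99 = 7.9497%
R_f (intercept) = 5.42% − 0.21 × 7.9497% = 3.7506%
E(R_Eskola) = R_f + β × MRP = 3.7506% + 1.39 × 7.9497% = 14.80%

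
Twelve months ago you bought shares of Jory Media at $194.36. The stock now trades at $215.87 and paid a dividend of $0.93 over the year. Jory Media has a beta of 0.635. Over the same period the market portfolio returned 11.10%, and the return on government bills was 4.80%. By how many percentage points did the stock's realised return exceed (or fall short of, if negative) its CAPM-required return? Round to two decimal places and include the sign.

Realised HPR = (P1 + D1 − P0) / P0 = (215.87 + 0.93 − 194.36) / 194.36 = 22.44 / 194.36 = 11.5456%
MRP = 11.10% − 4.80% = 6.30%
CAPM required = R_f + β·MRP = 4.80% + 0.635 × 6.30% = 8.80050%
α = realised − required = 11.5456% − 8.80050% = +2.75%

+2.75%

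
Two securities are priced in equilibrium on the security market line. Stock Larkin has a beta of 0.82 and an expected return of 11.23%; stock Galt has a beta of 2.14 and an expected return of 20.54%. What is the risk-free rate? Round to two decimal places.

5.45%

Both satisfy E(R) = R_f + β·MRP, so the slope of the SML is
MRP = (20.54% − 11.23%) / (2.14 − 0.82) = 9.31% / 1.32 = 7.0530%
R_f = E(R_Larkin) − β_Larkin·MRP = 11.23% − 0.82 × 7.0530% = 5.4465%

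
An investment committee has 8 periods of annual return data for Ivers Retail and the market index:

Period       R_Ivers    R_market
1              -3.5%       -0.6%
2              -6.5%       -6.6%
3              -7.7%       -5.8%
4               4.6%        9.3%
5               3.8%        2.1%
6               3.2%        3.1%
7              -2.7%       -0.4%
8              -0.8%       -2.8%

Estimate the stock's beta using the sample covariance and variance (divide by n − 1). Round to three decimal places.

Mean R_i = (-3.5 − 6.5 − 7.7 + 4.6 + 3.8 + 3.2 − 2.7 − 0.8) / 8 = -1.2000%
Mean R_m = (-0.6 − 6.6 − 5.8 + 9.3 + 2.1 + 3.1 − 0.4 − 2.8) / 8 = -0.2125%
Σ(R_i − R̄_i)(R_m − R̄_m) = 151.6200  ⇒  Cov = 151.6200 / 7 = 21.6600
Σ(R_m − R̄_m)² = 185.7088  ⇒  Var(R_m) = 185.7088 / 7 = 26.5298
β = Cov / Var(R_m) = 21.6600 / 26.5298 = 0.8164

0.816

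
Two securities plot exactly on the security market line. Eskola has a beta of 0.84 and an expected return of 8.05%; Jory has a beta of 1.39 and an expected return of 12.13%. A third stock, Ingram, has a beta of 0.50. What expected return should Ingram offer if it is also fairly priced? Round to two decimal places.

5.53%

MRP (SML slope) = (12.13% − 8.05%) / (1.39 − 0.84) = 4.08% / 0.55 = 7.4182%
R_f (intercept) = 8.05% − 0.84 × 7.4182% = 1.8187%
E(R_Ingram) = R_f + β × MRP = 1.8187% + 0.50 × 7.4182% = 5.53%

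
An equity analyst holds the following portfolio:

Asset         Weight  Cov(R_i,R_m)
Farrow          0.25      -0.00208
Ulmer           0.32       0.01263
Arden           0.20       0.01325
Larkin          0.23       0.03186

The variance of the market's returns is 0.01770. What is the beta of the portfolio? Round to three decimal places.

0.763

β_Farrow = -0.00208 / 0.01770 = -0.1175
β_Ulmer = 0.01263 / 0.01770 = 0.7136
β_Arden = 0.01325 / 0.01770 = 0.7486
β_Larkin = 0.03186 / 0.01770 = 1.8000
β_P = Σ w_i β_i = 0.25×-0.1175 + 0.32×0.7136 + 0.20×0.7486 + 0.23×1.8000 = 0.7627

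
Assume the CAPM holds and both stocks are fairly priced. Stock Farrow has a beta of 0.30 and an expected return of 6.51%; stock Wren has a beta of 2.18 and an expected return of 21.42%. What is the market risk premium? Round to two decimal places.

Both satisfy E(R) = R_f + β·MRP, so the slope of the SML is
MRP = (21.42% − 6.51%) / (2.18 − 0.30) = 14.91% / 1.88 = 7.9309%

7.93%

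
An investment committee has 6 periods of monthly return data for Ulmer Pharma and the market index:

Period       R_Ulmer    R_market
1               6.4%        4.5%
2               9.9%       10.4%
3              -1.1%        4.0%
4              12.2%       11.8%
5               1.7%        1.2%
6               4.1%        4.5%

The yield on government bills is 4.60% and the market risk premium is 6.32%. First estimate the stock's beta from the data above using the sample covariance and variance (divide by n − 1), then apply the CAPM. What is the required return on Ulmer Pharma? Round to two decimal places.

Mean R_i = (6.4 + 9.9 − 1.1 + 12.2 + 1.7 + 4.1) / 6 = 5.5333%
Mean R_m = (4.5 + 10.4 + 4.0 + 11.8 + 1.2 + 4.5) / 6 = 6.0667%
Σ(R_i − R̄_i)(R_m − R̄_m) = 90.3967  ⇒  Cov = 90.3967 / 5 = 18.0793
Σ(R_m − R̄_m)² = 84.5133  ⇒  Var(R_m) = 84.5133 / 5 = 16.9027
β = Cov / Var(R_m) = 18.0793 / 16.9027 = 1.0696
E(R) = R_f + β × MRP = 4.60% + 1.0696 × 6.32% = 11.36%

11.36%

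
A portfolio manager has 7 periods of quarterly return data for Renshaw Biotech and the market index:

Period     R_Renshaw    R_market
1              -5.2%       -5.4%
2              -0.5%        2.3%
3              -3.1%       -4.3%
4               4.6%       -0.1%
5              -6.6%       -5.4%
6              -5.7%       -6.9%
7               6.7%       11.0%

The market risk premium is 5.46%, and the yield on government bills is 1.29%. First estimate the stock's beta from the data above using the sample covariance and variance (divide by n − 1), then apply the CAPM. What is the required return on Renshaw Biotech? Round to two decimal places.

5.30%

Mean R_i = (-5.2 − 0.5 − 3.1 + 4.6 − 6.6 − 5.7 + 6.7) / 7 = -1.4000%
Mean R_m = (-5.4 + 2.3 − 4.3 − 0.1 − 5.4 − 6.9 + 11.0) / 7 = -1.2571%
Σ(R_i − R̄_i)(R_m − R̄_m) = 176.1500  ⇒  Cov = 176.1500 / 6 = 29.3583
Σ(R_m − R̄_m)² = 239.6571  ⇒  Var(R_m) = 239.6571 / 6 = 39.9429
β = Cov / Var(R_m) = 29.3583 / 39.9429 = 0.7350
E(R) = R_f + β × MRP = 1.29% + 0.7350 × 5.46% = 5.30%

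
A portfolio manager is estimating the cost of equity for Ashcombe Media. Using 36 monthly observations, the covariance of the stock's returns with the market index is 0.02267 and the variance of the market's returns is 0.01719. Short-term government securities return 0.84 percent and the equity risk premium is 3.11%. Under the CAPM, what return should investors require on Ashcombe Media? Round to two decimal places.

4.94%

β = Cov(R_i, R_m) / Var(R_m) = 0.02267 / 0.01719 = 1.3188
E(R) = R_f + β × MRP = 0.84% + 1.3188 × 3.11% = 4.94%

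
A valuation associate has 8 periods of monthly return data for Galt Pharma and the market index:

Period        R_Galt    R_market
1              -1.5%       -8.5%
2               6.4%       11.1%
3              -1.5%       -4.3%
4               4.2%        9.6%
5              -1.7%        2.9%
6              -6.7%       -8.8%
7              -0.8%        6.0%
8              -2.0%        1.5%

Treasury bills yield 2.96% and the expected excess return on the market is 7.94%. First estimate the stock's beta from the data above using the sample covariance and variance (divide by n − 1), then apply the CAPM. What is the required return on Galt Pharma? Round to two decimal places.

Mean R_i = (-1.5 + 6.4 − 1.5 + 4.2 − 1.7 − 6.7 − 0.8 − 2.0) / 8 = -0.4500%
Mean R_m = (-8.5 + 11.1 − 4.3 + 9.6 + 2.9 − 8.8 + 6.0 + 1.5) / 8 = 1.1875%
Σ(R_i − R̄_i)(R_m − R̄_m) = 181.0650  ⇒  Cov = 181.0650 / 7 = 25.8664
Σ(R_m − R̄_m)² = 418.9288  ⇒  Var(R_m) = 418.9288 / 7 = 59.8470
β = Cov / Var(R_m) = 25.8664 / 59.8470 = 0.4322
E(R) = R_f + β × MRP = 2.96% + 0.4322 × 7.94% = 6.39%

6.39%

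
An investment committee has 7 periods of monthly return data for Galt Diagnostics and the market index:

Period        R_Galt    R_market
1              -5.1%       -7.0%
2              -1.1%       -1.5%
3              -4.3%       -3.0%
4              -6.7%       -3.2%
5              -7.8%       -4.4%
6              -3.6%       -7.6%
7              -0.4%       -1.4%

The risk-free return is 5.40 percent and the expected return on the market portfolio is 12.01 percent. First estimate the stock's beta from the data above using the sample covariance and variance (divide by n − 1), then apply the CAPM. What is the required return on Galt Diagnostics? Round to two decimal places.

Mean R_i = (-5.1 − 1.1 − 4.3 − 6.7 − 7.8 − 3.6 − 0.4) / 7 = -4.1429%
Mean R_m = (-7.0 − 1.5 − 3.0 − 3.2 − 4.4 − 7.6 − 1.4) / 7 = -4.0143%
Σ(R_i − R̄_i)(R_m − R̄_m) = 17.5157  ⇒  Cov = 17.5157 / 6 = 2.9193
Σ(R_m − R̄_m)² = 36.7686  ⇒  Var(R_m) = 36.7686 / 6 = 6.1281
β = Cov / Var(R_m) = 2.9193 / 6.1281 = 0.4764
MRP = 12.01% − 5.40% = 6.61%
E(R) = R_f + β × MRP = 5.40% + 0.4764 × 6.61% = 8.55%

8.55%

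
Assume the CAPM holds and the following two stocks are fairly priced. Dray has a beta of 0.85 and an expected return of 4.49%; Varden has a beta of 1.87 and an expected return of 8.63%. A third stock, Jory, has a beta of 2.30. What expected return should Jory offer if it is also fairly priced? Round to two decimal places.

MRP (SML slope) = (8.63% − 4.49%) / (1.87 − 0.85) = 4.14% / 1.02 = 4.0588%
R_f (intercept) = 4.49% − 0.85 × 4.0588% = 1.0400%
E(R_Jory) = R_f + β × MRP = 1.0400% + 2.30 × 4.0588% = 10.38%

10.38%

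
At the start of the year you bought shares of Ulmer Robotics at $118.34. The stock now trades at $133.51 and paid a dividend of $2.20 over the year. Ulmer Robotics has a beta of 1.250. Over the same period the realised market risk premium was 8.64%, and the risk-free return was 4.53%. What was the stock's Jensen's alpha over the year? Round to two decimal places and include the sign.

-0.65%

Realised HPR = (P1 + D1 − P0) / P0 = (133.51 + 2.20 − 118.34) / 118.34 = 17.37 / 118.34 = 14.6780%
CAPM required = R_f + β·MRP = 4.53% + 1.250 × 8.64% = 15.33000%
α = realised − required = 14.6780% − 15.33000% = -0.65%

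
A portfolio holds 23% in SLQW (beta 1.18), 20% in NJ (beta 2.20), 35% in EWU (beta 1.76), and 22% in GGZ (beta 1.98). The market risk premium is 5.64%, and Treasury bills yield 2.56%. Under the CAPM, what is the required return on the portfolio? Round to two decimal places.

12.50%

β_P = Σ w_i β_i = 0.23×1.18 + 0.20×2.20 + 0.35×1.76 + 0.22×1.98 = 1.7630
E(R_P) = R_f + β_P × MRP = 2.56% + 1.7630 × 5.64% = 12.50%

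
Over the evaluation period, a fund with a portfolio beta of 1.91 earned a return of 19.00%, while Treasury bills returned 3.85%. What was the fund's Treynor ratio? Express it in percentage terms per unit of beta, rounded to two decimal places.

7.93%

Treynor = (R_P − R_f) / β_P = (19.00% − 3.85%) / 1.9100 = 15.15% / 1.9100 = 7.93%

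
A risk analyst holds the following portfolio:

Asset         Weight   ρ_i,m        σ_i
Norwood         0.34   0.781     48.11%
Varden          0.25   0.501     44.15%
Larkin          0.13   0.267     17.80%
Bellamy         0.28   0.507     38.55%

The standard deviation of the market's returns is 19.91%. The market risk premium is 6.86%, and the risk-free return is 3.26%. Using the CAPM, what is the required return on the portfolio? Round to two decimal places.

β_Norwood = 0.781 × 48.11% / 19.91% = 1.8872
β_Varden = 0.501 × 44.15% / 19.91% = 1.1110
β_Larkin = 0.267 × 17.80% / 19.91% = 0.2387
β_Bellamy = 0.507 × 38.55% / 19.91% = 0.9817
β_P = Σ w_i β_i = 0.34×1.8872 + 0.25×1.1110 + 0.13×0.2387 + 0.28×0.9817 = 1.2253
E(R_P) = R_f + β_P × MRP = 3.26% + 1.2253 × 6.86% = 11.67%

11.67%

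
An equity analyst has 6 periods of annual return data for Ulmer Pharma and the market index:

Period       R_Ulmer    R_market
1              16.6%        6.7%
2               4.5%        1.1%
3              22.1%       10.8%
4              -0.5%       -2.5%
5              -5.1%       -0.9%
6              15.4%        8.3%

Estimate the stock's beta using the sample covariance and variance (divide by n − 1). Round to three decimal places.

1.916

Mean R_i = (16.6 + 4.5 + 22.1 − 0.5 − 5.1 + 15.4) / 6 = 8.8333%
Mean R_m = (6.7 + 1.1 + 10.8 − 2.5 − 0.9 + 8.3) / 6 = 3.9167%
Σ(R_i − R̄_i)(R_m − R̄_m) = 280.9267  ⇒  Cov = 280.9267 / 5 = 56.1853
Σ(R_m − R̄_m)² = 146.6483  ⇒  Var(R_m) = 146.6483 / 5 = 29.3297
β = Cov / Var(R_m) = 56.1853 / 29.3297 = 1.9156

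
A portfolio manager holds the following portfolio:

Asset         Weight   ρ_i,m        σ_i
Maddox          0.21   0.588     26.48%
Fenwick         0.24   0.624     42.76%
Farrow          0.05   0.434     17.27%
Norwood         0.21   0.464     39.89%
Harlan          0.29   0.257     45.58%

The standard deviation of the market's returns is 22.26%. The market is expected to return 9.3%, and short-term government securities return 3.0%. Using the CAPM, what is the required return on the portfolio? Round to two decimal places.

7.91%

β_Maddox = 0.588 × 26.48% / 22.26% = 0.6995
β_Fenwick = 0.624 × 42.76% / 22.26% = 1.1987
β_Farrow = 0.434 × 17.27% / 22.26% = 0.3367
β_Norwood = 0.464 × 39.89% / 22.26% = 0.8315
β_Harlan = 0.257 × 45.58% / 22.26% = 0.5262
β_P = Σ w_i β_i = 0.21×0.6995 + 0.24×1.1987 + 0.05×0.3367 + 0.21×0.8315 + 0.29×0.5262 = 0.7786
MRP = 9.3% − 3.0% = 6.30%
E(R_P) = R_f + β_P × MRP = 3.0% + 0.7786 × 6.3% = 7.91%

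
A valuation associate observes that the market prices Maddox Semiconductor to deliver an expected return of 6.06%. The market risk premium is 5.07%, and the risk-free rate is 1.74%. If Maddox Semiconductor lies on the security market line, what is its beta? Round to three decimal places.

β = (E(R) − R_f) / MRP = (6.06% − 1.74%) / 5.07% = 4.32% / 5.07% = 0.852

0.852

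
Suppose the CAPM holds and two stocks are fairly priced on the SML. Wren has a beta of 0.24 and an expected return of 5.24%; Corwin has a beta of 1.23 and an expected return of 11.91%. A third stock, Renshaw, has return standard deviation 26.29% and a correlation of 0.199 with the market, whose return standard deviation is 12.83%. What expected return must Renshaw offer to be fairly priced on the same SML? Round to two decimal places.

6.37%

MRP = (11.91% − 5.24%) / (1.23 − 0.24) = 6.7374%
R_f = 5.24% − 0.24 × 6.7374% = 3.6230%
β_Renshaw = ρ·σ_i/σ_m = 0.199 × 26.29 / 12.83 = 0.4078
E(R_Renshaw) = R_f + β × MRP = 3.6230% + 0.4078 × 6.7374% = 6.37%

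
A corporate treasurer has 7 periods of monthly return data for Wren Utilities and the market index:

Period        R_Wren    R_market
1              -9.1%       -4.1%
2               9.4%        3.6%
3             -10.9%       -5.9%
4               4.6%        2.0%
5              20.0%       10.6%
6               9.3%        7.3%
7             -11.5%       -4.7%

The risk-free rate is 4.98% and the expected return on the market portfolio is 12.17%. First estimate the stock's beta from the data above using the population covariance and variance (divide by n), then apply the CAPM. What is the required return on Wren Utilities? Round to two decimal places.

18.58%

Mean R_i = (-9.1 + 9.4 − 10.9 + 4.6 + 20.0 + 9.3 − 11.5) / 7 = 1.6857%
Mean R_m = (-4.1 + 3.6 − 5.9 + 2.0 + 10.6 + 7.3 − 4.7) / 7 = 1.2571%
Σ(R_i − R̄_i)(R_m − R̄_m) = 463.7657  ⇒  Cov = 463.7657 / 7 = 66.2522
Σ(R_m − R̄_m)² = 245.2571  ⇒  Var(R_m) = 245.2571 / 7 = 35.0367
β = Cov / Var(R_m) = 66.2522 / 35.0367 = 1.8909
MRP = 12.17% − 4.98% = 7.19%
E(R) = R_f + β × MRP = 4.98% + 1.8909 × 7.19% = 18.58%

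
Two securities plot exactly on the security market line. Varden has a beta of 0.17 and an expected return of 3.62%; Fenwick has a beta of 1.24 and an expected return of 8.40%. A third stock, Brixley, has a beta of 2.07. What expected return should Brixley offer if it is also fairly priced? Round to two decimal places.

12.11%

MRP (SML slope) = (8.40% − 3.62%) / (1.24 − 0.17) = 4.78% / 1.07 = 4.4673%
R_f (intercept) = 3.62% − 0.17 × 4.4673% = 2.8606%
E(R_Brixley) = R_f + β × MRP = 2.8606% + 2.07 × 4.4673% = 12.11%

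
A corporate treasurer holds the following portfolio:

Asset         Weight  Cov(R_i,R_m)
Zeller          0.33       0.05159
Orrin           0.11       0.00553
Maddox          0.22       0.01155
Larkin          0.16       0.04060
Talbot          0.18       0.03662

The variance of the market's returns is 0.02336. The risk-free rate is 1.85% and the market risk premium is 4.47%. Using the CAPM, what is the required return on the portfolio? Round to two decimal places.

β_Zeller = 0.05159 / 0.02336 = 2.2085
β_Orrin = 0.00553 / 0.02336 = 0.2367
β_Maddox = 0.01155 / 0.02336 = 0.4944
β_Larkin = 0.04060 / 0.02336 = 1.7380
β_Talbot = 0.03662 / 0.02336 = 1.5676
β_P = Σ w_i β_i = 0.33×2.2085 + 0.11×0.2367 + 0.22×0.4944 + 0.16×1.7380 + 0.18×1.5676 = 1.4239
E(R_P) = R_f + β_P × MRP = 1.85% + 1.4239 × 4.47% = 8.21%

8.21%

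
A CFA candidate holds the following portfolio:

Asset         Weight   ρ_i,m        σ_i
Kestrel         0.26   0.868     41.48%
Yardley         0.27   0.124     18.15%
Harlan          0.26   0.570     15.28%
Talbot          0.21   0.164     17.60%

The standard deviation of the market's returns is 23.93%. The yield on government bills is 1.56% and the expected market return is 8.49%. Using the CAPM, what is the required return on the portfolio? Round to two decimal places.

5.28%

β_Kestrel = 0.868 × 41.48% / 23.93% = 1.5046
β_Yardley = 0.124 × 18.15% / 23.93% = 0.0940
β_Harlan = 0.570 × 15.28% / 23.93% = 0.3640
β_Talbot = 0.164 × 17.60% / 23.93% = 0.1206
β_P = Σ w_i β_i = 0.26×1.5046 + 0.27×0.0940 + 0.26×0.3640 + 0.21×0.1206 = 0.5365
MRP = 8.49% − 1.56% = 6.93%
E(R_P) = R_f + β_P × MRP = 1.56% + 0.5365 × 6.93% = 5.28%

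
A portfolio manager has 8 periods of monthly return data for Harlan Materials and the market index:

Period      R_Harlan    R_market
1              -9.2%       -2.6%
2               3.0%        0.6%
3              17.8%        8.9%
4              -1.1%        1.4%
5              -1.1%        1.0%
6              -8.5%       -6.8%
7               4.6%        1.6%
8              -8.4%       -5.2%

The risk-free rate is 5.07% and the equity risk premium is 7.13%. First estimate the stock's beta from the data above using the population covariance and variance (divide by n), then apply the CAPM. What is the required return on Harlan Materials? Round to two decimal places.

Mean R_i = (-9.2 + 3.0 + 17.8 − 1.1 − 1.1 − 8.5 + 4.6 − 8.4) / 8 = -0.3625%
Mean R_m = (-2.6 + 0.6 + 8.9 + 1.4 + 1.0 − 6.8 + 1.6 − 5.2) / 8 = -0.1375%
Σ(R_i − R̄_i)(R_m − R̄_m) = 289.9413  ⇒  Cov = 289.9413 / 8 = 36.2427
Σ(R_m − R̄_m)² = 164.9788  ⇒  Var(R_m) = 164.9788 / 8 = 20.6224
β = Cov / Var(R_m) = 36.2427 / 20.6224 = 1.7574
E(R) = R_f + β × MRP = 5.07% + 1.7574 × 7.13% = 17.60%

17.60%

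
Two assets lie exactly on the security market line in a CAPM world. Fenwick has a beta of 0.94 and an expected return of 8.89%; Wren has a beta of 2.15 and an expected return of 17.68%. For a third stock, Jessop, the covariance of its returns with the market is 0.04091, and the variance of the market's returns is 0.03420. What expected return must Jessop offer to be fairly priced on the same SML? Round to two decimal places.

MRP = (17.68% − 8.89%) / (2.15 − 0.94) = 7.2645%
R_f = 8.89% − 0.94 × 7.2645% = 2.0614%
β_Jessop = Cov / Var(R_m) = 0.04091 / 0.03420 = 1.1962
E(R_Jessop) = R_f + β × MRP = 2.0614% + 1.1962 × 7.2645% = 10.75%

10.75%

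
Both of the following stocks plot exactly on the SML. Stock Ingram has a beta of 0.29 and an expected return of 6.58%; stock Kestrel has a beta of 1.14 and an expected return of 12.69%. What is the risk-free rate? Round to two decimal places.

Both satisfy E(R) = R_f + β·MRP, so the slope of the SML is
MRP = (12.69% − 6.58%) / (1.14 − 0.29) = 6.11% / 0.85 = 7.1882%
R_f = E(R_Ingram) − β_Ingram·MRP = 6.58% − 0.29 × 7.1882% = 4.4954%

4.50%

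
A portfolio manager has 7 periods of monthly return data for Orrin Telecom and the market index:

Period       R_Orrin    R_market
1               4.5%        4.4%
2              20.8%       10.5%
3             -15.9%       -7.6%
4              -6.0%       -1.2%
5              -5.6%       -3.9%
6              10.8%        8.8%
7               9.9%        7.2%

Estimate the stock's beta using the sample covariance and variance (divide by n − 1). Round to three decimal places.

Mean R_i = (4.5 + 20.8 − 15.9 − 6.0 − 5.6 + 10.8 + 9.9) / 7 = 2.6429%
Mean R_m = (4.4 + 10.5 − 7.6 − 1.2 − 3.9 + 8.8 + 7.2) / 7 = 2.6000%
Σ(R_i − R̄_i)(R_m − R̄_m) = 506.3000  ⇒  Cov = 506.3000 / 6 = 84.3833
Σ(R_m − R̄_m)² = 285.9800  ⇒  Var(R_m) = 285.9800 / 6 = 47.6633
β = Cov / Var(R_m) = 84.3833 / 47.6633 = 1.7704

1.770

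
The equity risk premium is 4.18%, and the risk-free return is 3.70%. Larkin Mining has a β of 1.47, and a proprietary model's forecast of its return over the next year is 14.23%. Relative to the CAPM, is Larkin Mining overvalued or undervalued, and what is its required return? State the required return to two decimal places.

Required return = R_f + β·MRP = 3.70% + 1.47 × 4.18% = 9.84%
Forecast 14.23% > required 9.84% → the stock plots above the SML → undervalued.

Undervalued; required return 9.84%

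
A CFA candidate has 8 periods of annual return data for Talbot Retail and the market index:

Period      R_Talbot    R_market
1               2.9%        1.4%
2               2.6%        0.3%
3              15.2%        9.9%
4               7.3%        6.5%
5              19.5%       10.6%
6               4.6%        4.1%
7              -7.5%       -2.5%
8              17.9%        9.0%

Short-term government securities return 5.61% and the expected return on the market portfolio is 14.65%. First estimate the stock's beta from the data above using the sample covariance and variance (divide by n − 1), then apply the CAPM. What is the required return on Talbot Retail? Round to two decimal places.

22.04%

Mean R_i = (2.9 + 2.6 + 15.2 + 7.3 + 19.5 + 4.6 − 7.5 + 17.9) / 8 = 7.8125%
Mean R_m = (1.4 + 0.3 + 9.9 + 6.5 + 10.6 + 4.1 − 2.5 + 9.0) / 8 = 4.9125%
Σ(R_i − R̄_i)(R_m − R̄_m) = 301.1488  ⇒  Cov = 301.1488 / 7 = 43.0213
Σ(R_m − R̄_m)² = 165.6688  ⇒  Var(R_m) = 165.6688 / 7 = 23.6670
β = Cov / Var(R_m) = 43.0213 / 23.6670 = 1.8178
MRP = 14.65% − 5.61% = 9.04%
E(R) = R_f + β × MRP = 5.61% + 1.8178 × 9.04% = 22.04%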